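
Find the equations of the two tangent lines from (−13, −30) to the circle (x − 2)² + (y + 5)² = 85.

A line y − (−30) = m(x − (−13)) is tangent when its distance from (2, −5) is √85:
[m·(15) − (25)]² = 85(m² + 1)
14m² − 75m + 54 = 0, so m = 6/7 or m = 9/2.
With m = 6/7: 6x − 7y = 132. With m = 9/2: 9x − 2y = −57.

6x − 7y = 132 and 9x − 2y = −57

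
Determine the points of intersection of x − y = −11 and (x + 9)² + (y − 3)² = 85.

(−15, −4) and (−2, 9)

From the line, y = x + 11. Substituting:
2x² + 34x + 60 = 0  ⟹  x² + 17x + 30 = 0
x = −2 or x = −15, giving (−2, 9) and (−15, −4).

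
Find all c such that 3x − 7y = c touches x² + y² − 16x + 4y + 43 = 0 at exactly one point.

c = 38 ± 5√58

Tangency holds when the distance from the centre (8, −2) to the line equals the radius 5:
|3·8 − 7·(−2) − c| / √58 = 5
|c − (38)| = 5√58.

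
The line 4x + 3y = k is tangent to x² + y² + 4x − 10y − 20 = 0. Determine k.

k = −28 or k = 42

Tangency holds when the distance from the centre (−2, 5) to the line equals the radius 7:
|4·(−2) + 3·5 − k| / √25 = 7
|k − (7)| = 7·5, so k = 42 or k = −28.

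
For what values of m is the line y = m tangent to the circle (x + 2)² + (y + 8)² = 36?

Tangency holds when the distance from the centre (−2, −8) to the line equals the radius 6:
|0·(−2) + 1·(−8) − m| / √1 = 6
|m − (−8)| = 6, so m = −2 or m = −14.

m = −14 or m = −2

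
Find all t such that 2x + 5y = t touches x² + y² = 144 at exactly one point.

t = ±12√29

The line touches the circle iff its distance from (0, 0) is 12:
|2·0 + 5·0 − t| / √29 = 12
|t| = 12√29.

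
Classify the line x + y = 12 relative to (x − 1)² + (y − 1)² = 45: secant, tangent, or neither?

Centre (1, 1), r² = 45. Distance² from centre to line = (−10)²/2 = 50.
Since d² > r², the line lies outside the circle.

neither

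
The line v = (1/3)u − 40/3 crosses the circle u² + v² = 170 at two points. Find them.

From the line, v = (−40 + u)/3. Substituting:
10u² − 80u + 70 = 0  ⟹  u² − 8u + 7 = 0
u = 7 or u = 1, giving (7, −11) and (1, −13).

(1, −13) and (7, −11)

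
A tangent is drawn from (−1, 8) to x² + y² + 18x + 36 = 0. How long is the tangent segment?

Centre (−9, 0), r² = 45. |PO|² = (8)² + (8)² = 128.
Power of the point: PT² = |PO|² − r² = 83, so PT = √83.

√83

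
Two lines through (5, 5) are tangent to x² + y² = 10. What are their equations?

x − 3y = −10 and 3x − y = 10

A line y − (5) = m(x − (5)) is tangent when its distance from (0, 0) is √10:
(−5m − (−5))² = 10(m² + 1)
3m² − 10m + 3 = 0, so m = 1/3 or m = 3.
Through (5, 5) these give x − 3y = −10 and 3x − y = 10.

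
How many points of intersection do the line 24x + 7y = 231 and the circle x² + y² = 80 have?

d² = (24·0 + 7·0 − (231))²/625 = 53361/625; r² = 80.
Since d² > r², the line lies outside the circle.

0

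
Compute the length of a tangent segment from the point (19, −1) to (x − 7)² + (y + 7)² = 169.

√11

With centre O = (7, −7), |OP|² = 180 and r² = 169.
By the tangent–radius right angle, tangent length = √(|PO|² − r²) = √11.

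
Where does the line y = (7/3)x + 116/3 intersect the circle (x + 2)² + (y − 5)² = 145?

(−14, 6) and (−11, 13)

Express y = (116 + 7x)/3 and substitute into the circle:
58x² + 1450x + 8932 = 0  ⟹  x² + 25x + 154 = 0
x = −11 or x = −14, giving (−11, 13) and (−14, 6).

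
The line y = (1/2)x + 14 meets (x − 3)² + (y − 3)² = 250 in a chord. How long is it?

Substitute y = (28 + x)/2:
5x² + 20x − 480 = 0  ⟹  x² + 4x − 96 = 0
x = 8 or x = −12, giving (8, 18) and (−12, 8).
Chord length = distance between (8, 18) and (−12, 8) = √500 = 10√5.

10√5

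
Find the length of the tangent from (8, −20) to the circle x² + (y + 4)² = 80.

4√15

With centre O = (0, −4), |OP|² = 320 and r² = 80.
The tangent meets the radius at right angles, so tangent² = |PO|² − r² = 320 − 80 = 240.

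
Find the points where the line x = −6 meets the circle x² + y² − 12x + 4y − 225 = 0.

The line gives x = −6. Substituting into the circle:
y² + 4y − 117 = 0
y = 9 or y = −13, giving (−6, 9) and (−6, −13).

(−6, −13) and (−6, 9)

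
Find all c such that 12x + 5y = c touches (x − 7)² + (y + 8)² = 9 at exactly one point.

For a tangent, require d(centre, line) = r = 3.
|12·7 + 5·(−8) − c| / √169 = 3
|c − (44)| = 3·13, so c = 83 or c = 5.

c = 5 or c = 83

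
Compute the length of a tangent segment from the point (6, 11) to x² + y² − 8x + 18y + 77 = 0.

8√6

The centre is (4, −9) and r = 2√5. The square of the distance from P to the centre is 4 + 400 = 404.
The tangent meets the radius at right angles, so tangent² = |PO|² − r² = 404 − 20 = 384.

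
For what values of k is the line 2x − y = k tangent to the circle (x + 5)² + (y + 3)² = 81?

The line touches the circle iff its distance from (−5, −3) is 9:
|2·(−5) − 1·(−3) − k| / √5 = 9
|k − (−7)| = 9√5.

k = −7 ± 9√5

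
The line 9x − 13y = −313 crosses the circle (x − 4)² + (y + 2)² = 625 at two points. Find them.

(−16, 13) and (−3, 22)

Express y = (313 + 9x)/13 and substitute into the circle:
250x² + 4750x + 12000 = 0  ⟹  x² + 19x + 48 = 0
x = −3 or x = −16, giving (−3, 22) and (−16, 13).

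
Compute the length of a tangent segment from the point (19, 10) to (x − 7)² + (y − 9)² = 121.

Centre (7, 9), r² = 121. |PO|² = (12)² + (1)² = 145.
The tangent meets the radius at right angles, so tangent² = |PO|² − r² = 145 − 121 = 24.

2√6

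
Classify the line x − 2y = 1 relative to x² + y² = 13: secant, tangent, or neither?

d² = (1·0 − 2·0 − (1))²/5 = 1/5; r² = 13.
Since d² < r², the line cuts the circle twice.

secant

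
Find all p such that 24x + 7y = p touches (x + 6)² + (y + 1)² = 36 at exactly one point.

The line touches the circle iff its distance from (−6, −1) is 6:
|24·(−6) + 7·(−1) − p| / √625 = 6
|p − (−151)| = 6·25, so p = −1 or p = −301.

p = −301 or p = −1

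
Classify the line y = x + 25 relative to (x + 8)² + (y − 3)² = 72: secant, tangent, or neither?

neither

d² = (1·(−8) − 1·3 − (−25))²/2 = 98; r² = 72.
Since d² > r², the line lies outside the circle.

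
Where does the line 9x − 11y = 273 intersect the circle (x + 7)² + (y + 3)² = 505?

Express y = (−273 + 9x)/11 and substitute into the circle:
202x² − 2626x + 2424 = 0  ⟹  x² − 13x + 12 = 0
x = 12 or x = 1, giving (12, −15) and (1, −24).

(1, −24) and (12, −15)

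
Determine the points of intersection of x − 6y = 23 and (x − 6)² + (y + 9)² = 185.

Express y = (−23 + x)/6 and substitute into the circle:
37x² − 370x − 4403 = 0  ⟹  x² − 10x − 119 = 0
x = 17 or x = −7, giving (17, −1) and (−7, −5).

(−7, −5) and (17, −1)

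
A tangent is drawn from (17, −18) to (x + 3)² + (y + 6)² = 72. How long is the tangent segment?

The centre is (−3, −6) and r = 6√2. The square of the distance from P to the centre is 400 + 144 = 544.
By the tangent–radius right angle, tangent length = √(|PO|² − r²) = √472 = 2√118.

2√118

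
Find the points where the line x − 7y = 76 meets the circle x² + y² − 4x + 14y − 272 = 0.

(−15, −13) and (20, −8)

Express y = (−76 + x)/7 and substitute into the circle:
50x² − 250x − 15000 = 0  ⟹  x² − 5x − 300 = 0
x = 20 or x = −15, giving (20, −8) and (−15, −13).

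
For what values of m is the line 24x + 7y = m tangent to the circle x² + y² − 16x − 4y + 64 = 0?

m = 156 or m = 256

The line touches the circle iff its distance from (8, 2) is 2:
|24·8 + 7·2 − m| / √625 = 2
|m − (206)| = 2·25, so m = 256 or m = 156.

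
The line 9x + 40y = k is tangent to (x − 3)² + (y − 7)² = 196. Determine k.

k = −267 or k = 881

The line touches the circle iff its distance from (3, 7) is 14:
|9·3 + 40·7 − k| / √1681 = 14
|k − (307)| = 14·41, so k = 881 or k = −267.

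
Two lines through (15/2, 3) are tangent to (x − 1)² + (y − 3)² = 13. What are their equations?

2x − 3y = 6 and 2x + 3y = 24

Write the tangent as mx − y + (3 − m·(15/2)) = 0 and set its distance from the centre to √13:
(−13/2m − (0))² = 13(m² + 1)
9m² − 4 = 0, so m = 2/3 or m = −2/3.
With m = 2/3: 2x − 3y = 6. With m = −2/3: 2x + 3y = 24.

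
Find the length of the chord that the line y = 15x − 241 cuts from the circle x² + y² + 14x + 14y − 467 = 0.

√226

Substitute y = 15x − 241:
226x² − 7006x + 54240 = 0  ⟹  x² − 31x + 240 = 0
x = 16 or x = 15, giving (16, −1) and (15, −16).
|(16, −1) − (15, −16)| = √((1)² + (15)²) = √226.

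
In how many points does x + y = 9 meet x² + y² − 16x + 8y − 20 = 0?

2

Substituting the line into the circle gives 2x² − 42x + 133 = 0.
Discriminant = (−42)² − 4·2·(133) = 700 > 0.
Two real roots: the line is a secant.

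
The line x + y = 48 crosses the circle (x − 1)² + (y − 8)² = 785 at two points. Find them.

Express y = −x + 48 and substitute into the circle:
2x² − 82x + 816 = 0  ⟹  x² − 41x + 408 = 0
x = 24 or x = 17, giving (24, 24) and (17, 31).

(17, 31) and (24, 24)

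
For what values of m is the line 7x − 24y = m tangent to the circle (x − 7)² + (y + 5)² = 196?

For a tangent, require d(centre, line) = r = 14.
|7·7 − 24·(−5) − m| / √625 = 14
|m − (169)| = 14·25, so m = 519 or m = −181.

m = −181 or m = 519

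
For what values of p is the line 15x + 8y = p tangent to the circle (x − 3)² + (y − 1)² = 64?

Tangency holds when the distance from the centre (3, 1) to the line equals the radius 8:
|15·3 + 8·1 − p| / √289 = 8
|p − (53)| = 8·17, so p = 189 or p = −83.

p = −83 or p = 189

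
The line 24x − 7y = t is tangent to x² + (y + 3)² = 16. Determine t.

t = −79 or t = 121

The line touches the circle iff its distance from (0, −3) is 4:
|24·0 − 7·(−3) − t| / √625 = 4
|t − (21)| = 4·25, so t = 121 or t = −79.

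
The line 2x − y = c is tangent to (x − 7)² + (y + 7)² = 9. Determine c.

c = 21 ± 3√5

The line touches the circle iff its distance from (7, −7) is 3:
|2·7 − 1·(−7) − c| / √5 = 3
|c − (21)| = 3√5.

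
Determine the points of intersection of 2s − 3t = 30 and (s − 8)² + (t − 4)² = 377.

From the line, t = (−30 + 2s)/3. Substituting:
13s² − 312s − 1053 = 0  ⟹  s² − 24s − 81 = 0
s = 27 or s = −3, giving (27, 8) and (−3, −12).

(−3, −12) and (27, 8)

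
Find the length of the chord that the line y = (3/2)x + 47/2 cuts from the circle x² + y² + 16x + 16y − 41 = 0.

Centre (−8, −8), r² = 169. Perpendicular distance d from centre to line = |39| / √13 = 39/√13.
Half the chord is √(r² − d²) = √(52), so the full chord is 4√13.

4√13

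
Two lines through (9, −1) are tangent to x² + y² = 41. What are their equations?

Write the tangent as mx − y + (−1 − m·(9)) = 0 and set its distance from the centre to √41:
(−9m − (1))² = 41(m² + 1)
20m² + 9m − 20 = 0, so m = 4/5 or m = −5/4.
With m = 4/5: 4x − 5y = 41. With m = −5/4: 5x + 4y = 41.

4x − 5y = 41 and 5x + 4y = 41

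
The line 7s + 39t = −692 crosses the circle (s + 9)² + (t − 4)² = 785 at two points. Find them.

Substitute t = (−692 − 7s)/39:
1570s² + 39250s − 351680 = 0  ⟹  s² + 25s − 224 = 0
s = 7 or s = −32, giving (7, −19) and (−32, −12).

(−32, −12) and (7, −19)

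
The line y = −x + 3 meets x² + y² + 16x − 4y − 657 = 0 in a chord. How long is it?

Substitute y = −x + 3:
2x² + 14x − 660 = 0  ⟹  x² + 7x − 330 = 0
x = 15 or x = −22, giving (15, −12) and (−22, 25).
|(15, −12) − (−22, 25)| = √((37)² + (−37)²) = 37√2.

37√2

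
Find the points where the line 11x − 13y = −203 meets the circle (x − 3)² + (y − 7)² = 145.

(−9, 8) and (4, 19)

Express y = (203 + 11x)/13 and substitute into the circle:
290x² + 1450x − 10440 = 0  ⟹  x² + 5x − 36 = 0
x = 4 or x = −9, giving (4, 19) and (−9, 8).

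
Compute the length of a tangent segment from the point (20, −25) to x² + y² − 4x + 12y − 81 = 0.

Centre (2, −6), r² = 121. |PO|² = (18)² + (−19)² = 685.
Power of the point: PT² = |PO|² − r² = 564, so PT = 2√141.

2√141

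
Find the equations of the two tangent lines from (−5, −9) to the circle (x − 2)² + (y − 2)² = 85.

9x + 2y = −63 and 2x − 9y = 71

Let a tangent through (−5, −9) have slope m. Its distance from (2, 2) must equal √85:
(7m − (11))² = 85(m² + 1)
18m² + 77m − 18 = 0, so m = −9/2 or m = 2/9.
With m = −9/2: 9x + 2y = −63. With m = 2/9: 2x − 9y = 71.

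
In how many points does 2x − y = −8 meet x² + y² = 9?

0

Centre (0, 0), r² = 9. Distance² from centre to line = (8)²/5 = 64/5.
Since d² > r², the line lies outside the circle.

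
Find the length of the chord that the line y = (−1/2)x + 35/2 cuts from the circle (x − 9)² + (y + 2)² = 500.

The distance from (9, −2) to the line is 30/√5, and r² = 500.
Chord = 2√(r² − d²) = 2·√(320) = 16√5.

16√5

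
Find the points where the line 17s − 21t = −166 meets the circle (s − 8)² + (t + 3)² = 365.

Express t = (166 + 17s)/21 and substitute into the circle:
730s² + 730s − 80300 = 0  ⟹  s² + s − 110 = 0
s = 10 or s = −11, giving (10, 16) and (−11, −1).

(−11, −1) and (10, 16)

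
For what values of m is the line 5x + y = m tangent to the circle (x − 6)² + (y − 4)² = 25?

For a tangent, require d(centre, line) = r = 5.
|5·6 + 1·4 − m| / √26 = 5
|m − (34)| = 5√26.

m = 34 ± 5√26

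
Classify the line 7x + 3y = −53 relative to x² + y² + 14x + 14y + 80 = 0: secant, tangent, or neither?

d² = (7·(−7) + 3·(−7) − (−53))²/58 = 289/58; r² = 18.
Since d² < r², the line cuts the circle twice.

secant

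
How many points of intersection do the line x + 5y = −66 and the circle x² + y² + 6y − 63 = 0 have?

Substituting the line into the circle gives 26x² + 102x + 801 = 0.
Discriminant = (102)² − 4·26·(801) = −72900 < 0.
No real roots: the line does not meet the circle.

0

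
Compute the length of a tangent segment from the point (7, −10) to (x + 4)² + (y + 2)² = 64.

The centre is (−4, −2) and r = 8. The square of the distance from P to the centre is 121 + 64 = 185.
Power of the point: PT² = |PO|² − r² = 121, so PT = 11.

11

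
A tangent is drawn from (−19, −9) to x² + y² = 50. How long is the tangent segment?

14√2

With centre O = (0, 0), |OP|² = 442 and r² = 50.
The tangent meets the radius at right angles, so tangent² = |PO|² − r² = 442 − 50 = 392.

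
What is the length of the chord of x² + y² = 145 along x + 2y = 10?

Express y = (10 − x)/2 and substitute into the circle:
5x² − 20x − 480 = 0  ⟹  x² − 4x − 96 = 0
x = 12 or x = −8, giving (12, −1) and (−8, 9).
Chord length = distance between (12, −1) and (−8, 9) = √500 = 10√5.

10√5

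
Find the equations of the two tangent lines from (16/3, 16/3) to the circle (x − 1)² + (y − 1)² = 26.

Let a tangent through (16/3, 16/3) have slope m. Its distance from (1, 1) must equal √26:
[m·(−13/3) − (−13/3)]² = 26(m² + 1)
5m² + 26m + 5 = 0, so m = −1/5 or m = −5.
Through (16/3, 16/3) these give x + 5y = 32 and 5x + y = 32.

x + 5y = 32 and 5x + y = 32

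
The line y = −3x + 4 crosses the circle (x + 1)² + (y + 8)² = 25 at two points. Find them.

(3, −5) and (4, −8)

From the line, y = −3x + 4. Substituting:
10x² − 70x + 120 = 0  ⟹  x² − 7x + 12 = 0
x = 4 or x = 3, giving (4, −8) and (3, −5).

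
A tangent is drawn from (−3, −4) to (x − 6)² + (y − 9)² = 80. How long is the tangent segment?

Centre (6, 9), r² = 80. |PO|² = (−9)² + (−13)² = 250.
The tangent meets the radius at right angles, so tangent² = |PO|² − r² = 250 − 80 = 170.

√170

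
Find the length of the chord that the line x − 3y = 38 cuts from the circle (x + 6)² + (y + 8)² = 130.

Substitute y = (−38 + x)/3:
10x² + 80x − 650 = 0  ⟹  x² + 8x − 65 = 0
x = 5 or x = −13, giving (5, −11) and (−13, −17).
|(5, −11) − (−13, −17)| = √((18)² + (6)²) = 6√10.

6√10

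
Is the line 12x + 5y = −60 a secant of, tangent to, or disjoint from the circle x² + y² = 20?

Centre (0, 0), r² = 20. Distance² from centre to line = (60)²/169 = 3600/169.
Since d² > r², the line lies outside the circle.

disjoint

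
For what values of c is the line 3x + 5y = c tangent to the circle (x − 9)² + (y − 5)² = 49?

The line touches the circle iff its distance from (9, 5) is 7:
|3·9 + 5·5 − c| / √34 = 7
|c − (52)| = 7√34.

c = 52 ± 7√34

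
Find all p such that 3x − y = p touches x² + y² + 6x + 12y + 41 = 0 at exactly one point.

p = −3 ± 2√10

For a tangent, require d(centre, line) = r = 2.
|3·(−3) − 1·(−6) − p| / √10 = 2
|p − (−3)| = 2√10.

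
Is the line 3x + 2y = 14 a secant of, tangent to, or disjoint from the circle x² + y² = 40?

secant

d² = (3·0 + 2·0 − (14))²/13 = 196/13; r² = 40.
Since d² < r², the line cuts the circle twice.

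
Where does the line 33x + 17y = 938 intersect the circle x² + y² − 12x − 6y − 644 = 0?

(14, 28) and (31, −5)

Express y = (938 − 33x)/17 and substitute into the circle:
1378x² − 62010x + 598052 = 0  ⟹  x² − 45x + 434 = 0
x = 31 or x = 14, giving (31, −5) and (14, 28).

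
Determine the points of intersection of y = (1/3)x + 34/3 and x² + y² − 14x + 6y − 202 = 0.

Express y = (34 + x)/3 and substitute into the circle:
10x² − 40x − 50 = 0  ⟹  x² − 4x − 5 = 0
x = 5 or x = −1, giving (5, 13) and (−1, 11).

(−1, 11) and (5, 13)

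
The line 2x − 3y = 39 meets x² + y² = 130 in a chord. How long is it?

2√13

The distance from (0, 0) to the line is 39/√13, and r² = 130.
Chord = 2√(r² − d²) = 2·√(13) = 2√13.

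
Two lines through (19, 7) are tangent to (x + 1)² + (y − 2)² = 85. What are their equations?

A line y − (7) = m(x − (19)) is tangent when its distance from (−1, 2) is √85:
(−20m − (−5))² = 85(m² + 1)
63m² − 40m − 12 = 0, so m = 6/7 or m = −2/9.
With m = 6/7: 6x − 7y = 65. With m = −2/9: 2x + 9y = 101.

6x − 7y = 65 and 2x + 9y = 101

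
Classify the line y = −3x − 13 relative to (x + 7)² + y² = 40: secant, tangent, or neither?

secant

Substituting the line into the circle gives 10x² + 92x + 178 = 0.
Δ = 8464 − 7120 = 1344.
Two real roots: the line is a secant.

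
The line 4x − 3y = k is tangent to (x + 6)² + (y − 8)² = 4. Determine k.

Tangency holds when the distance from the centre (−6, 8) to the line equals the radius 2:
|4·(−6) − 3·8 − k| / √25 = 2
|k − (−48)| = 2·5, so k = −38 or k = −58.

k = −58 or k = −38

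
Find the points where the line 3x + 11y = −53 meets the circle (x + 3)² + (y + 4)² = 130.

From the line, y = (−53 − 3x)/11. Substituting:
130x² + 780x − 14560 = 0  ⟹  x² + 6x − 112 = 0
x = 8 or x = −14, giving (8, −7) and (−14, −1).

(−14, −1) and (8, −7)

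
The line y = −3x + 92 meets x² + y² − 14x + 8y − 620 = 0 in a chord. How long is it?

Substitute y = −3x + 92:
10x² − 590x + 8580 = 0  ⟹  x² − 59x + 858 = 0
x = 33 or x = 26, giving (33, −7) and (26, 14).
|(33, −7) − (26, 14)| = √((7)² + (−21)²) = 7√10.

7√10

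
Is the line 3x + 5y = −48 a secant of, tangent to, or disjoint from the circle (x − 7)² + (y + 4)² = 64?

disjoint

Substituting the line into the circle gives 34x² − 182x + 409 = 0.
Δ = 33124 − 55624 = −22500.
No real roots: the line does not meet the circle.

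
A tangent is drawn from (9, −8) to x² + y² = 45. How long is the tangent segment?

The centre is (0, 0) and r = 3√5. The square of the distance from P to the centre is 81 + 64 = 145.
By the tangent–radius right angle, tangent length = √(|PO|² − r²) = √100 = 10.

10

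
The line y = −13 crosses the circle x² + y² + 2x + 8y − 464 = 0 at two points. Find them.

Substitute y = −13:
x² + 2x − 399 = 0
x = 19 or x = −21, giving (19, −13) and (−21, −13).

(−21, −13) and (19, −13)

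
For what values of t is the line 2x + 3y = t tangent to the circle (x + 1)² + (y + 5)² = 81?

t = −17 ± 9√13

Tangency holds when the distance from the centre (−1, −5) to the line equals the radius 9:
|2·(−1) + 3·(−5) − t| / √13 = 9
|t − (−17)| = 9√13.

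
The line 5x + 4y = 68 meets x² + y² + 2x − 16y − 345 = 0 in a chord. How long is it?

6√41

Centre (−1, 8), r² = 410. Perpendicular distance d from centre to line = |−41| / √41 = 41/√41.
Chord = 2√(r² − d²) = 2·√(369) = 6√41.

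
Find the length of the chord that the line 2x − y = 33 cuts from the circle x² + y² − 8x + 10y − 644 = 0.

From the line, y = 2x − 33. Substituting:
5x² − 120x + 115 = 0  ⟹  x² − 24x + 23 = 0
x = 23 or x = 1, giving (23, 13) and (1, −31).
|(23, 13) − (1, −31)| = √((22)² + (44)²) = 22√5.

22√5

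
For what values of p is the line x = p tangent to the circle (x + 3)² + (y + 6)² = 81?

p = −12 or p = 6

The line touches the circle iff its distance from (−3, −6) is 9:
|1·(−3) + 0·(−6) − p| / √1 = 9
|p − (−3)| = 9, so p = 6 or p = −12.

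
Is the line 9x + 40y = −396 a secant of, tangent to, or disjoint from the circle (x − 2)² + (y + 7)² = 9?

disjoint

Substituting the line into the circle gives 1681x² − 4312x + 5456 = 0.
Discriminant = (−4312)² − 4·1681·(5456) = −18092800 < 0.
No real roots: the line does not meet the circle.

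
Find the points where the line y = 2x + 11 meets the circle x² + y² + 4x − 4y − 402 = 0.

Express y = 2x + 11 and substitute into the circle:
5x² + 40x − 325 = 0  ⟹  x² + 8x − 65 = 0
x = 5 or x = −13, giving (5, 21) and (−13, −15).

(−13, −15) and (5, 21)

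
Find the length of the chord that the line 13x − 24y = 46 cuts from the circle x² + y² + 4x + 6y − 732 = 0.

2√745

The distance from (−2, −3) to the line is 0/√745, and r² = 745.
Chord = 2√(r² − d²) = 2·√(745) = 2√745.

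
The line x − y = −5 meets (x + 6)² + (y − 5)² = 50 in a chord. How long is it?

8√2

Centre (−6, 5), r² = 50. Perpendicular distance d from centre to line = |−6| / √2 = 6/√2.
Chord = 2√(r² − d²) = 2·√(32) = 8√2.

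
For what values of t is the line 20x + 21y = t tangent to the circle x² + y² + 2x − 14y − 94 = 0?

For a tangent, require d(centre, line) = r = 12.
|20·(−1) + 21·7 − t| / √841 = 12
|t − (127)| = 12·29, so t = 475 or t = −221.

t = −221 or t = 475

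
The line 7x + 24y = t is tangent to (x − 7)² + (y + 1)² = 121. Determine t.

The line touches the circle iff its distance from (7, −1) is 11:
|7·7 + 24·(−1) − t| / √625 = 11
|t − (25)| = 11·25, so t = 300 or t = −250.

t = −250 or t = 300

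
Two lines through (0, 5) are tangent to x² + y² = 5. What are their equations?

2x − y = −5 and 2x + y = 5

A line y − (5) = m(x − (0)) is tangent when its distance from (0, 0) is √5:
[m·(0) − (−5)]² = 5(m² + 1)
m² − 4 = 0, so m = 2 or m = −2.
Through (0, 5) these give 2x − y = −5 and 2x + y = 5.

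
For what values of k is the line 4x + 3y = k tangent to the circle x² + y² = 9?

The line touches the circle iff its distance from (0, 0) is 3:
|4·0 + 3·0 − k| / √25 = 3
|k| = 3·5, so k = 15 or k = −15.

k = −15 or k = 15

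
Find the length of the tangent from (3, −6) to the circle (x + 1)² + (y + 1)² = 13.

With centre O = (−1, −1), |OP|² = 41 and r² = 13.
The tangent meets the radius at right angles, so tangent² = |PO|² − r² = 41 − 13 = 28.

2√7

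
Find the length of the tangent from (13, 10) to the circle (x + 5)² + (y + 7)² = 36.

√577

With centre O = (−5, −7), |OP|² = 613 and r² = 36.
The tangent meets the radius at right angles, so tangent² = |PO|² − r² = 613 − 36 = 577.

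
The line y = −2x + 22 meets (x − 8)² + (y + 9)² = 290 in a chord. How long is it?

The distance from (8, −9) to the line is 15/√5, and r² = 290.
Half the chord is √(r² − d²) = √(245), so the full chord is 14√5.

14√5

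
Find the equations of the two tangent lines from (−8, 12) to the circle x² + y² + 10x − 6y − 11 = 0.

2x − y = −28 and x + 2y = 16

Write the tangent as mx − y + (12 − m·(−8)) = 0 and set its distance from the centre to 3√5:
[m·(3) − (−9)]² = 45(m² + 1)
2m² − 3m − 2 = 0, so m = 2 or m = −1/2.
Through (−8, 12) these give 2x − y = −28 and x + 2y = 16.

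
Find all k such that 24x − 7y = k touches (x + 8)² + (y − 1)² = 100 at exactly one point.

Tangency holds when the distance from the centre (−8, 1) to the line equals the radius 10:
|24·(−8) − 7·1 − k| / √625 = 10
|k − (−199)| = 10·25, so k = 51 or k = −449.

k = −449 or k = 51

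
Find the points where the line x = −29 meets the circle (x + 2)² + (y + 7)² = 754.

The line gives x = −29. Substituting into the circle:
y² + 14y + 24 = 0
y = −2 or y = −12, giving (−29, −2) and (−29, −12).

(−29, −12) and (−29, −2)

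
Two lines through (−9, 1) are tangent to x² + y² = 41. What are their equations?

4x − 5y = −41 and 5x + 4y = −41

Let a tangent through (−9, 1) have slope m. Its distance from (0, 0) must equal √41:
(9m − (−1))² = 41(m² + 1)
20m² + 9m − 20 = 0, so m = 4/5 or m = −5/4.
Through (−9, 1) these give 4x − 5y = −41 and 5x + 4y = −41.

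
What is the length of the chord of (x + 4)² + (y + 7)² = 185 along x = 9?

8

The distance from (−4, −7) to the line is 13, and r² = 185.
Half the chord is √(r² − d²) = √(16), so the full chord is 8.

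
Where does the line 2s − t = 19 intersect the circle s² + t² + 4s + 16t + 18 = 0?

(3, −13) and (5, −9)

Express t = 2s − 19 and substitute into the circle:
5s² − 40s + 75 = 0  ⟹  s² − 8s + 15 = 0
s = 5 or s = 3, giving (5, −9) and (3, −13).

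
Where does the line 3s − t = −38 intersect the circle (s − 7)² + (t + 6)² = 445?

Substitute t = 3s + 38:
10s² + 250s + 1540 = 0  ⟹  s² + 25s + 154 = 0
s = −11 or s = −14, giving (−11, 5) and (−14, −4).

(−14, −4) and (−11, 5)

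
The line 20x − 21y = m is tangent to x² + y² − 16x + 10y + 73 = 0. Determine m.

For a tangent, require d(centre, line) = r = 4.
|20·8 − 21·(−5) − m| / √841 = 4
|m − (265)| = 4·29, so m = 381 or m = 149.

m = 149 or m = 381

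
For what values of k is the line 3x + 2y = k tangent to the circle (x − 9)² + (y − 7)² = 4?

For a tangent, require d(centre, line) = r = 2.
|3·9 + 2·7 − k| / √13 = 2
|k − (41)| = 2√13.

k = 41 ± 2√13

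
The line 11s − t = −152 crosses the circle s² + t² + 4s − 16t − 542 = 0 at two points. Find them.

Express t = 11s + 152 and substitute into the circle:
122s² + 3172s + 20130 = 0  ⟹  s² + 26s + 165 = 0
s = −11 or s = −15, giving (−11, 31) and (−15, −13).

(−15, −13) and (−11, 31)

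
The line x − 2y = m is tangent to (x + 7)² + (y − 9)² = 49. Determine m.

m = −25 ± 7√5

Tangency holds when the distance from the centre (−7, 9) to the line equals the radius 7:
|1·(−7) − 2·9 − m| / √5 = 7
|m − (−25)| = 7√5.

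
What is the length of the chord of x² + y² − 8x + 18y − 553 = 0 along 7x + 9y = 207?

Centre (4, −9), r² = 650. Perpendicular distance d from centre to line = |−260| / √130 = 260/√130.
Chord = 2√(r² − d²) = 2·√(130) = 2√130.

2√130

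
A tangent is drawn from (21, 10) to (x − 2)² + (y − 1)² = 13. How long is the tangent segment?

Centre (2, 1), r² = 13. |PO|² = (19)² + (9)² = 442.
By the tangent–radius right angle, tangent length = √(|PO|² − r²) = √429.

√429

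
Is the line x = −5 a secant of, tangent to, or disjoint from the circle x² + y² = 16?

disjoint

Substituting the line into the circle gives y² + 9 = 0.
Discriminant = (0)² − 4·1·(9) = −36 < 0.
No real roots: the line does not meet the circle.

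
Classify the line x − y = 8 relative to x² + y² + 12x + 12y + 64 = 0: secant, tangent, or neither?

d² = (1·(−6) − 1·(−6) − (8))²/2 = 32; r² = 8.
Since d² > r², the line lies outside the circle.

neither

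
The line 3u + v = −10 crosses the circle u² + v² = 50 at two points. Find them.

Substitute v = −3u − 10:
10u² + 60u + 50 = 0  ⟹  u² + 6u + 5 = 0
u = −1 or u = −5, giving (−1, −7) and (−5, 5).

(−5, 5) and (−1, −7)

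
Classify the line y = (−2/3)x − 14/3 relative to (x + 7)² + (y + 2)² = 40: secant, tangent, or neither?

secant

Substituting the line into the circle gives 13x² + 158x + 145 = 0.
Discriminant = (158)² − 4·13·(145) = 17424 > 0.
Two real roots: the line is a secant.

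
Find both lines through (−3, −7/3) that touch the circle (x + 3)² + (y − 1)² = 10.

Let a tangent through (−3, −7/3) have slope m. Its distance from (−3, 1) must equal √10:
(0m − (10/3))² = 10(m² + 1)
9m² − 1 = 0, so m = −1/3 or m = 1/3.
Through (−3, −7/3) these give x + 3y = −10 and x − 3y = 4.

x + 3y = −10 and x − 3y = 4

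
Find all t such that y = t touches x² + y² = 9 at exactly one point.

For a tangent, require d(centre, line) = r = 3.
|0·0 + 1·0 − t| / √1 = 3
|t| = 3, so t = 3 or t = −3.

t = −3 or t = 3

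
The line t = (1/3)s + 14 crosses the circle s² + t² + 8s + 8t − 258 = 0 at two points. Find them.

(−15, 9) and (−3, 13)

Express t = (42 + s)/3 and substitute into the circle:
10s² + 180s + 450 = 0  ⟹  s² + 18s + 45 = 0
s = −3 or s = −15, giving (−3, 13) and (−15, 9).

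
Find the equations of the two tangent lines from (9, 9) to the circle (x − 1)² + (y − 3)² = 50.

7x − y = 54 and x + 7y = 72

A line y − (9) = m(x − (9)) is tangent when its distance from (1, 3) is 5√2:
(−8m − (−6))² = 50(m² + 1)
7m² − 48m − 7 = 0, so m = 7 or m = −1/7.
Through (9, 9) these give 7x − y = 54 and x + 7y = 72.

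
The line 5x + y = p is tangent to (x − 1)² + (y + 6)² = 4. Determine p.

p = −1 ± 2√26

Tangency holds when the distance from the centre (1, −6) to the line equals the radius 2:
|5·1 + 1·(−6) − p| / √26 = 2
|p − (−1)| = 2√26.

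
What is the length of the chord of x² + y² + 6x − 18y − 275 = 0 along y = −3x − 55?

5√10

The distance from (−3, 9) to the line is 55/√10, and r² = 365.
Chord = 2√(r² − d²) = 2·√(125/2) = 5√10.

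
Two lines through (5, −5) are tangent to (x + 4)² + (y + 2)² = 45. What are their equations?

2x + y = 5 and x − 2y = 15

A line y − (−5) = m(x − (5)) is tangent when its distance from (−4, −2) is 3√5:
[m·(−9) − (3)]² = 45(m² + 1)
2m² + 3m − 2 = 0, so m = −2 or m = 1/2.
Through (5, −5) these give 2x + y = 5 and x − 2y = 15.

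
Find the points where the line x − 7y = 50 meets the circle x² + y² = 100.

Substitute y = (−50 + x)/7:
50x² − 100x − 2400 = 0  ⟹  x² − 2x − 48 = 0
x = 8 or x = −6, giving (8, −6) and (−6, −8).

(−6, −8) and (8, −6)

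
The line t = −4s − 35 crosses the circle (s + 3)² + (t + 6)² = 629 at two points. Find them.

From the line, t = −4s − 35. Substituting:
17s² + 238s + 221 = 0  ⟹  s² + 14s + 13 = 0
s = −1 or s = −13, giving (−1, −31) and (−13, 17).

(−13, 17) and (−1, −31)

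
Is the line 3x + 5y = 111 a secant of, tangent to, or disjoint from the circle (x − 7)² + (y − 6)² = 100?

Substituting the line into the circle gives 34x² − 836x + 5286 = 0.
Δ = 698896 − 718896 = −20000.
No real roots: the line does not meet the circle.

disjoint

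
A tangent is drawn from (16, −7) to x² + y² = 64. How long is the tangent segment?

√241

Centre (0, 0), r² = 64. |PO|² = (16)² + (−7)² = 305.
By the tangent–radius right angle, tangent length = √(|PO|² − r²) = √241.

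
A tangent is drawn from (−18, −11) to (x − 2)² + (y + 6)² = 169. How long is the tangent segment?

With centre O = (2, −6), |OP|² = 425 and r² = 169.
Power of the point: PT² = |PO|² − r² = 256, so PT = 16.

16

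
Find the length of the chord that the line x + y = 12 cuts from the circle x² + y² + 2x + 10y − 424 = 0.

24√2

Substitute y = −x + 12:
2x² − 32x − 160 = 0  ⟹  x² − 16x − 80 = 0
x = 20 or x = −4, giving (20, −8) and (−4, 16).
|(20, −8) − (−4, 16)| = √((24)² + (−24)²) = 24√2.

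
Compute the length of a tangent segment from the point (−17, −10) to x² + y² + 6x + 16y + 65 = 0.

8√3

The centre is (−3, −8) and r = 2√2. The square of the distance from P to the centre is 196 + 4 = 200.
Power of the point: PT² = |PO|² − r² = 192, so PT = 8√3.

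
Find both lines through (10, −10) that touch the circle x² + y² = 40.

x + 3y = −20 and 3x + y = 20

A line y − (−10) = m(x − (10)) is tangent when its distance from (0, 0) is 2√10:
(−10m − (10))² = 40(m² + 1)
3m² + 10m + 3 = 0, so m = −1/3 or m = −3.
Through (10, −10) these give x + 3y = −20 and 3x + y = 20.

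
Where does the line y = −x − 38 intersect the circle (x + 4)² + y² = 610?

Substitute y = −x − 38:
2x² + 84x + 850 = 0  ⟹  x² + 42x + 425 = 0
x = −17 or x = −25, giving (−17, −21) and (−25, −13).

(−25, −13) and (−17, −21)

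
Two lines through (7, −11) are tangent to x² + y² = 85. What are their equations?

9x − 2y = 85 and 2x + 9y = −85

Let a tangent through (7, −11) have slope m. Its distance from (0, 0) must equal √85:
[m·(−7) − (11)]² = 85(m² + 1)
18m² − 77m − 18 = 0, so m = 9/2 or m = −2/9.
Through (7, −11) these give 9x − 2y = 85 and 2x + 9y = −85.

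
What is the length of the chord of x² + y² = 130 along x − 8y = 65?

2√65

The distance from (0, 0) to the line is 65/√65, and r² = 130.
Chord = 2√(r² − d²) = 2·√(65) = 2√65.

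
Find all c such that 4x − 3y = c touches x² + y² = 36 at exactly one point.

c = −30 or c = 30

The line touches the circle iff its distance from (0, 0) is 6:
|4·0 − 3·0 − c| / √25 = 6
|c| = 6·5, so c = 30 or c = −30.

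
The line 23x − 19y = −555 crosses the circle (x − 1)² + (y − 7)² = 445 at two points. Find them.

(−20, 5) and (−1, 28)

From the line, y = (555 + 23x)/19. Substituting:
890x² + 18690x + 17800 = 0  ⟹  x² + 21x + 20 = 0
x = −1 or x = −20, giving (−1, 28) and (−20, 5).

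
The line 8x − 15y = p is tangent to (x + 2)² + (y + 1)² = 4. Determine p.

p = −35 or p = 33

Tangency holds when the distance from the centre (−2, −1) to the line equals the radius 2:
|8·(−2) − 15·(−1) − p| / √289 = 2
|p − (−1)| = 2·17, so p = 33 or p = −35.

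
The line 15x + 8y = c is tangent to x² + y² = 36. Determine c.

For a tangent, require d(centre, line) = r = 6.
|15·0 + 8·0 − c| / √289 = 6
|c| = 6·17, so c = 102 or c = −102.

c = −102 or c = 102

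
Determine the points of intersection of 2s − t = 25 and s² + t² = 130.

(9, −7) and (11, −3)

From the line, t = 2s − 25. Substituting:
5s² − 100s + 495 = 0  ⟹  s² − 20s + 99 = 0
s = 11 or s = 9, giving (11, −3) and (9, −7).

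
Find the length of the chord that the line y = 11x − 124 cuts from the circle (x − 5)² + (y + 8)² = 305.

3√122

The distance from (5, −8) to the line is 61/√122, and r² = 305.
Half the chord is √(r² − d²) = √(549/2), so the full chord is 3√122.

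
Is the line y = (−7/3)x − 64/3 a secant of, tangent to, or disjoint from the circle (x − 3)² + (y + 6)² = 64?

disjoint

d² = (7·3 + 3·(−6) − (−64))²/58 = 4489/58; r² = 64.
Since d² > r², the line lies outside the circle.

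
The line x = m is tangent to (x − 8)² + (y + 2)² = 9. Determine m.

Tangency holds when the distance from the centre (8, −2) to the line equals the radius 3:
|1·8 + 0·(−2) − m| / √1 = 3
|m − (8)| = 3, so m = 11 or m = 5.

m = 5 or m = 11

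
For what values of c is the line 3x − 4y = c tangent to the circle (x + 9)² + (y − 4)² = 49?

c = −78 or c = −8

For a tangent, require d(centre, line) = r = 7.
|3·(−9) − 4·4 − c| / √25 = 7
|c − (−43)| = 7·5, so c = −8 or c = −78.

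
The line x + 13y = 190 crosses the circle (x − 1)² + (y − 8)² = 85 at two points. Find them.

Express y = (190 − x)/13 and substitute into the circle:
170x² − 510x − 6800 = 0  ⟹  x² − 3x − 40 = 0
x = 8 or x = −5, giving (8, 14) and (−5, 15).

(−5, 15) and (8, 14)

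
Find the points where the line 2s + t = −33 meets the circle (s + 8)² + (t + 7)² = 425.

(−21, 9) and (−3, −27)

Substitute t = −2s − 33:
5s² + 120s + 315 = 0  ⟹  s² + 24s + 63 = 0
s = −3 or s = −21, giving (−3, −27) and (−21, 9).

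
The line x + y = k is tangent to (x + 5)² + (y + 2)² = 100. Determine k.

k = −7 ± 10√2

For a tangent, require d(centre, line) = r = 10.
|1·(−5) + 1·(−2) − k| / √2 = 10
|k − (−7)| = 10√2.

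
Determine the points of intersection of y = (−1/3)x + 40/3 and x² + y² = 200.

(−2, 14) and (10, 10)

From the line, y = (40 − x)/3. Substituting:
10x² − 80x − 200 = 0  ⟹  x² − 8x − 20 = 0
x = 10 or x = −2, giving (10, 10) and (−2, 14).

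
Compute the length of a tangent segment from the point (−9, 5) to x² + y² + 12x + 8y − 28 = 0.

√10

The centre is (−6, −4) and r = 4√5. The square of the distance from P to the centre is 9 + 81 = 90.
By the tangent–radius right angle, tangent length = √(|PO|² − r²) = √10.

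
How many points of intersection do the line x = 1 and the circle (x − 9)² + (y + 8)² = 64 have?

1

Substituting the line into the circle gives y² + 16y + 64 = 0.
Discriminant = (16)² − 4·1·(64) = 0.
A repeated root: the line is tangent.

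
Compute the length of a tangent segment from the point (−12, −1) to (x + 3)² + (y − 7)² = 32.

With centre O = (−3, 7), |OP|² = 145 and r² = 32.
The tangent meets the radius at right angles, so tangent² = |PO|² − r² = 145 − 32 = 113.

√113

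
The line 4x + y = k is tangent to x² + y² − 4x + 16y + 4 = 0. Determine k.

k = ±8√17

Tangency holds when the distance from the centre (2, −8) to the line equals the radius 8:
|4·2 + 1·(−8) − k| / √17 = 8
|k| = 8√17.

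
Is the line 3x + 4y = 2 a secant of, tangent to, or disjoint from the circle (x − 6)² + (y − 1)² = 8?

Substituting the line into the circle gives 25x² − 180x + 452 = 0.
Discriminant = (−180)² − 4·25·(452) = −12800 < 0.
No real roots: the line does not meet the circle.

disjoint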